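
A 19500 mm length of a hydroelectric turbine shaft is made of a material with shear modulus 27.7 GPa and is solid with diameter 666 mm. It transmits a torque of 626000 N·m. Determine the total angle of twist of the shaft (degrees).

J = πd⁴/32 = π(0.666)⁴/32 = 0.01932 m⁴.
θ = T·L/(G·J) = 626000 × 19.5 / (27.7×10⁹ × 0.01932) = 0.02282 rad.

1.31°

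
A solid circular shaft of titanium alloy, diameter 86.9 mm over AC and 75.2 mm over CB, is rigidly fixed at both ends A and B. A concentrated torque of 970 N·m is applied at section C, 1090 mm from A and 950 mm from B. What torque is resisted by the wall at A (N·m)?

590 N·m

Compatibility: T_A·a/J_AC = T_B·b/J_CB with T_A + T_B = T₀.
J_AC = 5.60×10^-6 m⁴, J_CB = 3.14×10^-6 m⁴, so T_A = T₀·(J_AC/a)/((J_AC/a)+(J_CB/b)) = 590.2 N·m, T_B = 379.8 N·m.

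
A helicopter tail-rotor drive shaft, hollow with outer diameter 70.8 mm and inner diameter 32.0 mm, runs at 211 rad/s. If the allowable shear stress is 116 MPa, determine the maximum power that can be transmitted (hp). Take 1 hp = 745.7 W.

2190 hp

J = π(d_o⁴ − d_i⁴)/32 = π(0.0708⁴ − 0.0320⁴)/32 = 2.364×10^-6 m⁴.
T_max = τ_allow·J/r = 1.16×10^8 × 2.364×10^-6 / 0.0354 = 7746 N·m.
ω = 211 rad/s, so P_max = T_max·ω = 1.634×10^6 W.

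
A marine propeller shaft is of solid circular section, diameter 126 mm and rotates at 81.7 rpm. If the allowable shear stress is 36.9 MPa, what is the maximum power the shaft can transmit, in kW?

J = πd⁴/32 = π(0.126)⁴/32 = 2.474×10^-5 m⁴.
T_max = τ_allow·J/r = 3.69×10^7 × 2.474×10^-5 / 0.0630 = 14490 N·m.
ω = 2π·81.7/60 = 8.556 rad/s, so P_max = T_max·ω = 1.240×10^5 W.

124 kW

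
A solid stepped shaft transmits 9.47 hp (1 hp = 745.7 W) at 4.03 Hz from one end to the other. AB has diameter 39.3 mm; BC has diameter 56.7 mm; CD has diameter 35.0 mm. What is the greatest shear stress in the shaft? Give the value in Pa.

3.31e7 Pa

ω = 2π·4.03 = 25.32 rad/s, so T = P/ω = 9.47×745.7 / 25.32 = 278.9 N·m.
Under the same torque, τ_max = 16T/(πd³) is largest where d is smallest — segment CD (d = 35.0 mm).
τ_max = 16·278.9/(π·(0.0350)³) = 3.313×10^7 Pa.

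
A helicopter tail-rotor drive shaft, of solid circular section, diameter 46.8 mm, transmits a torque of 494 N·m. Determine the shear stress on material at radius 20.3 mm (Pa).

2.13e7 Pa

J = πd⁴/32 = π(0.0468)⁴/32 = 4.710×10^-7 m⁴.
Shear stress varies linearly with radius: τ = T·r/J = 494.0 × 0.0203 / 4.710×10^-7 = 2.129×10^7 Pa.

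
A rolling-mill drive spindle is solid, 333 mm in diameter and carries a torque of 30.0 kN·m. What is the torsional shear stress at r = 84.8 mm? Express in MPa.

J = πd⁴/32 = π(0.333)⁴/32 = 1.207×10^-3 m⁴.
Shear stress varies linearly with radius: τ = T·r/J = 30000 × 0.0848 / 1.207×10^-3 = 2.107×10^6 Pa.

2.11 MPa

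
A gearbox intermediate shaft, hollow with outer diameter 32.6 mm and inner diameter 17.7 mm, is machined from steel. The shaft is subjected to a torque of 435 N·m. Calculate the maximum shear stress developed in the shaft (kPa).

J = π(d_o⁴ − d_i⁴)/32 = π(0.0326⁴ − 0.0177⁴)/32 = 1.012×10^-7 m⁴.
τ_max = T·r/J = 435.0 × 0.0163 / 1.012×10^-7 = 7.003×10^7 Pa.

70000 kPa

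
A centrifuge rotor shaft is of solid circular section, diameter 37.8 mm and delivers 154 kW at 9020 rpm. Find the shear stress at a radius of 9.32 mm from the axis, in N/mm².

ω = 2π·9020/60 = 944.6 rad/s, so T = P/ω = 154×10³ / 944.6 = 163.0 N·m.
J = πd⁴/32 = π(0.0378)⁴/32 = 2.004×10^-7 m⁴.
Shear stress varies linearly with radius: τ = T·r/J = 163.0 × 0.00932 / 2.004×10^-7 = 7.581×10^6 Pa.

7.58 N/mm²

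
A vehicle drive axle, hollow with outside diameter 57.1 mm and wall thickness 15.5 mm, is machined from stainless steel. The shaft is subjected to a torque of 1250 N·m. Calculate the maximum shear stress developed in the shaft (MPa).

J = π(d_o⁴ − d_i⁴)/32 = π(0.0571⁴ − 0.0261⁴)/32 = 9.981×10^-7 m⁴.
τ_max = T·r/J = 1250 × 0.0285 / 9.981×10^-7 = 3.576×10^7 Pa.

35.8 MPa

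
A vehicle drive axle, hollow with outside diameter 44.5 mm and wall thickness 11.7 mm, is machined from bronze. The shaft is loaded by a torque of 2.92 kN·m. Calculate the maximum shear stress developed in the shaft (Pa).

1.78e8 Pa

J = π(d_o⁴ − d_i⁴)/32 = π(0.0445⁴ − 0.0211⁴)/32 = 3.655×10^-7 m⁴.
τ_max = T·r/J = 2920 × 0.0222 / 3.655×10^-7 = 1.777×10^8 Pa.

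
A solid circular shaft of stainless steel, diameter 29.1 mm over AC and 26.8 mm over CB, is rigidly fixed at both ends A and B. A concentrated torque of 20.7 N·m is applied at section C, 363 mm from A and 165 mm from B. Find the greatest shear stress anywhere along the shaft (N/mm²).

3.36 N/mm²

Compatibility: T_A·a/J_AC = T_B·b/J_CB with T_A + T_B = T₀.
J_AC = 7.04×10^-8 m⁴, J_CB = 5.06×10^-8 m⁴, so T_A = T₀·(J_AC/a)/((J_AC/a)+(J_CB/b)) = 8.015 N·m, T_B = 12.69 N·m.
τ in each portion: τ_AC = 1.66×10^6 Pa, τ_CB = 3.36×10^6 Pa; maximum is in CB.
τ_max = T_CB·r/J = 12.69·0.0134/5.06×10^-8 = 3.356×10^6 Pa.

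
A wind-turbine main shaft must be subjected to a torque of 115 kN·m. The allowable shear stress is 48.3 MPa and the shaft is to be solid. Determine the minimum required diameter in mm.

230 mm

For a solid shaft τ_max = 16T/(πd³), so d = (16T/(π τ_allow))^(1/3) = (16·115000/(π·4.83×10^7))^(1/3) = 0.2297 m.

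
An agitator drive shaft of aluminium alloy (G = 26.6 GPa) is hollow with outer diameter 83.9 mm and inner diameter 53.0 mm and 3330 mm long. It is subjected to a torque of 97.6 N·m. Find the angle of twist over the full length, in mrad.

J = π(d_o⁴ − d_i⁴)/32 = π(0.0839⁴ − 0.0530⁴)/32 = 4.090×10^-6 m⁴.
θ = T·L/(G·J) = 97.60 × 3.33 / (26.6×10⁹ × 4.090×10^-6) = 2.987×10^-3 rad.

2.99 mrad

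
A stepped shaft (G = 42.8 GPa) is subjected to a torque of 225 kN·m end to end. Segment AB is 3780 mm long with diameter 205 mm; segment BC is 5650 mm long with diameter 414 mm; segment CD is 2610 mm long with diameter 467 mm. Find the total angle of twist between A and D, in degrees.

J_AB = π(0.205)⁴/32 = 1.73×10^-4 m⁴; J_BC = π(0.414)⁴/32 = 2.88×10^-3 m⁴; J_CD = π(0.467)⁴/32 = 4.67×10^-3 m⁴.
θ = (T/G)·Σ L_i/J_i = (225000/42.8×10⁹)·(3.78/1.73×10^-4 + 5.65/2.88×10^-3 + 2.61/4.67×10^-3) = 0.1278 rad.

7.32°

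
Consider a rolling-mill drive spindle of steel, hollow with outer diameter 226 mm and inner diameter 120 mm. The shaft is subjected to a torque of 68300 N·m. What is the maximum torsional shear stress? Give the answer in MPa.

32.7 MPa

J = π(d_o⁴ − d_i⁴)/32 = π(0.226⁴ − 0.120⁴)/32 = 2.358×10^-4 m⁴.
τ_max = T·r/J = 68300 × 0.113 / 2.358×10^-4 = 3.274×10^7 Pa.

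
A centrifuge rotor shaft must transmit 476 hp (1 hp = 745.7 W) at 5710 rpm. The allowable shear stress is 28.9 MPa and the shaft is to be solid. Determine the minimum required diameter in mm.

ω = 2π·5710/60 = 597.9 rad/s, so T = P/ω = 476×745.7 / 597.9 = 593.6 N·m.
For a solid shaft τ_max = 16T/(πd³), so d = (16T/(π τ_allow))^(1/3) = (16·593.6/(π·2.89×10^7))^(1/3) = 0.04712 m.

47.1 mm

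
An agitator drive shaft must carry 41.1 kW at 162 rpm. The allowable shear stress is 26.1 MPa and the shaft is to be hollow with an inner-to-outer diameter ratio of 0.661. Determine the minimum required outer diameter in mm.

ω = 2π·162/60 = 16.96 rad/s, so T = P/ω = 41.1×10³ / 16.96 = 2423 N·m.
For a hollow shaft with d_i/d_o = 0.661: τ_max = 16T/(π d_o³ (1−k⁴)), so d_o = [16T/(π τ_allow (1−k⁴))]^(1/3) = [16·2423/(π·2.61×10^7·0.8091)]^(1/3) = 0.08360 m.

83.6 mm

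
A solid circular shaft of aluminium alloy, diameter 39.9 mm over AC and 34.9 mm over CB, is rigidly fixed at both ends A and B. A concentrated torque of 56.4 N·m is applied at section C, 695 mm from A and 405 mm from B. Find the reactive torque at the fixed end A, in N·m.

Compatibility: T_A·a/J_AC = T_B·b/J_CB with T_A + T_B = T₀.
J_AC = 2.49×10^-7 m⁴, J_CB = 1.46×10^-7 m⁴, so T_A = T₀·(J_AC/a)/((J_AC/a)+(J_CB/b)) = 28.14 N·m, T_B = 28.26 N·m.

28.1 N·m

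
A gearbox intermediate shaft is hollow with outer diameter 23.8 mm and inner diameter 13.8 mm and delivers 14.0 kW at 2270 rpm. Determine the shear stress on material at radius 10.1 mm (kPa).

ω = 2π·2270/60 = 237.7 rad/s, so T = P/ω = 14.0×10³ / 237.7 = 58.89 N·m.
J = π(d_o⁴ − d_i⁴)/32 = π(0.0238⁴ − 0.0138⁴)/32 = 2.794×10^-8 m⁴.
Shear stress varies linearly with radius: τ = T·r/J = 58.89 × 0.0101 / 2.794×10^-8 = 2.129×10^7 Pa.

21300 kPa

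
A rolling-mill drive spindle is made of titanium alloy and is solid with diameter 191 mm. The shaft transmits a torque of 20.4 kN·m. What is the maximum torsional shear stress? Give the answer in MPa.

14.9 MPa

J = πd⁴/32 = π(0.191)⁴/32 = 1.307×10^-4 m⁴.
τ_max = T·r/J = 20400 × 0.0955 / 1.307×10^-4 = 1.491×10^7 Pa.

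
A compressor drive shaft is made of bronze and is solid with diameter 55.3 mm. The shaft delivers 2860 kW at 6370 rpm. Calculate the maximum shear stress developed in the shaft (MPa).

129 MPa

ω = 2π·6370/60 = 667.1 rad/s, so T = P/ω = 2860×10³ / 667.1 = 4287 N·m.
J = πd⁴/32 = π(0.0553)⁴/32 = 9.181×10^-7 m⁴.
τ_max = T·r/J = 4287 × 0.0276 / 9.181×10^-7 = 1.291×10^8 Pa.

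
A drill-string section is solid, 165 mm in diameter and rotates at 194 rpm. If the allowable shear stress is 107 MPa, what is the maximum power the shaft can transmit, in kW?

1920 kW

J = πd⁴/32 = π(0.165)⁴/32 = 7.277×10^-5 m⁴.
T_max = τ_allow·J/r = 1.07×10^8 × 7.277×10^-5 / 0.0825 = 94380 N·m.
ω = 2π·194/60 = 20.32 rad/s, so P_max = T_max·ω = 1.917×10^6 W.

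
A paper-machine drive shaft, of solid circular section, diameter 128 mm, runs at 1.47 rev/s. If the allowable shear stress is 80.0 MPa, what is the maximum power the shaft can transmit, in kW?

304 kW

J = πd⁴/32 = π(0.128)⁴/32 = 2.635×10^-5 m⁴.
T_max = τ_allow·J/r = 8.00×10^7 × 2.635×10^-5 / 0.0640 = 32940 N·m.
ω = 2π·1.47 = 9.236 rad/s, so P_max = T_max·ω = 3.043×10^5 W.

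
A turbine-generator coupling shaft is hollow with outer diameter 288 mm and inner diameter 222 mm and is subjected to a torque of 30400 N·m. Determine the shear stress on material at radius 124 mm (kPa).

8630 kPa

J = π(d_o⁴ − d_i⁴)/32 = π(0.288⁴ − 0.222⁴)/32 = 4.370×10^-4 m⁴.
Shear stress varies linearly with radius: τ = T·r/J = 30400 × 0.124 / 4.370×10^-4 = 8.627×10^6 Pa.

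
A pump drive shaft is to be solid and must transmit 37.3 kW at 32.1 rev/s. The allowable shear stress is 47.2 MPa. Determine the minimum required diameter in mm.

ω = 2π·32.1 = 201.7 rad/s, so T = P/ω = 37.3×10³ / 201.7 = 184.9 N·m.
For a solid shaft τ_max = 16T/(πd³), so d = (16T/(π τ_allow))^(1/3) = (16·184.9/(π·4.72×10^7))^(1/3) = 0.02712 m.

27.1 mm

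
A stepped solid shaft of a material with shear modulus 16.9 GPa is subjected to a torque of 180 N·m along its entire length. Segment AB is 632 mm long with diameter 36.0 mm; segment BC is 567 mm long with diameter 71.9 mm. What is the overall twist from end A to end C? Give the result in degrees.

2.47°

J_AB = π(0.0360)⁴/32 = 1.65×10^-7 m⁴; J_BC = π(0.0719)⁴/32 = 2.62×10^-6 m⁴.
θ = (T/G)·Σ L_i/J_i = (180.0/16.9×10⁹)·(0.632/1.65×10^-7 + 0.567/2.62×10^-6) = 0.04312 rad.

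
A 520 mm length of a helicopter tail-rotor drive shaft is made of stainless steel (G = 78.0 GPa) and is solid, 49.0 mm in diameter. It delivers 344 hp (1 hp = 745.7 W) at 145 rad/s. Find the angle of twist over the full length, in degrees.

ω = 145 rad/s, so T = P/ω = 344×745.7 / 145.0 = 1769 N·m.
J = πd⁴/32 = π(0.0490)⁴/32 = 5.660×10^-7 m⁴.
θ = T·L/(G·J) = 1769 × 0.520 / (78.0×10⁹ × 5.660×10^-7) = 0.02084 rad.

1.19°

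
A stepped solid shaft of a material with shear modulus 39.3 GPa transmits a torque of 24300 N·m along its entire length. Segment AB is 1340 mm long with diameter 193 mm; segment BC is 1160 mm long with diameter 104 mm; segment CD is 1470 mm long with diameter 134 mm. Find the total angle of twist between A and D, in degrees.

J_AB = π(0.193)⁴/32 = 1.36×10^-4 m⁴; J_BC = π(0.104)⁴/32 = 1.15×10^-5 m⁴; J_CD = π(0.134)⁴/32 = 3.17×10^-5 m⁴.
θ = (T/G)·Σ L_i/J_i = (24300/39.3×10⁹)·(1.34/1.36×10^-4 + 1.16/1.15×10^-5 + 1.47/3.17×10^-5) = 0.09725 rad.

5.57°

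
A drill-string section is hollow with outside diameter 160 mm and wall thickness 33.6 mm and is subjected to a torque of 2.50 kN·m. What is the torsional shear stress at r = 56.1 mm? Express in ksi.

0.357 ksi

J = π(d_o⁴ − d_i⁴)/32 = π(0.160⁴ − 0.0928⁴)/32 = 5.706×10^-5 m⁴.
Shear stress varies linearly with radius: τ = T·r/J = 2500 × 0.0561 / 5.706×10^-5 = 2.458×10^6 Pa.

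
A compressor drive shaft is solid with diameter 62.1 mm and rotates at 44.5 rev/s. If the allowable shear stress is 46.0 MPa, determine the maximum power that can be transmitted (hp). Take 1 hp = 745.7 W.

J = πd⁴/32 = π(0.0621)⁴/32 = 1.460×10^-6 m⁴.
T_max = τ_allow·J/r = 4.60×10^7 × 1.460×10^-6 / 0.0311 = 2163 N·m.
ω = 2π·44.5 = 279.6 rad/s, so P_max = T_max·ω = 6.048×10^5 W.

811 hp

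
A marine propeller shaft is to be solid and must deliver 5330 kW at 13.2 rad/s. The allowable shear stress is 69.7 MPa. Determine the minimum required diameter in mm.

309 mm

ω = 13.2 rad/s, so T = P/ω = 5330×10³ / 13.20 = 403800 N·m.
For a solid shaft τ_max = 16T/(πd³), so d = (16T/(π τ_allow))^(1/3) = (16·403800/(π·6.97×10^7))^(1/3) = 0.3090 m.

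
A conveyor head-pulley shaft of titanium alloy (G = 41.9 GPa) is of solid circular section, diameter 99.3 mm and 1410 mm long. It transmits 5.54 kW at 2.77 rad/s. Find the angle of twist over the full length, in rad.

ω = 2.77 rad/s, so T = P/ω = 5.54×10³ / 2.770 = 2000 N·m.
J = πd⁴/32 = π(0.0993)⁴/32 = 9.545×10^-6 m⁴.
θ = T·L/(G·J) = 2000 × 1.41 / (41.9×10⁹ × 9.545×10^-6) = 7.051×10^-3 rad.

0.00705 rad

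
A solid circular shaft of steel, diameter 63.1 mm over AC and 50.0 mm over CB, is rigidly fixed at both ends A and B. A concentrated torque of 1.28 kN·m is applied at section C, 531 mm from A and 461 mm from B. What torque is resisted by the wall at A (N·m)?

Compatibility: T_A·a/J_AC = T_B·b/J_CB with T_A + T_B = T₀.
J_AC = 1.56×10^-6 m⁴, J_CB = 6.14×10^-7 m⁴, so T_A = T₀·(J_AC/a)/((J_AC/a)+(J_CB/b)) = 880.3 N·m, T_B = 399.7 N·m.

880 N·m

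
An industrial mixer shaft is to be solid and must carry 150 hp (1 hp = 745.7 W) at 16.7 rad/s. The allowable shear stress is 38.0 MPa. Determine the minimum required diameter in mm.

ω = 16.7 rad/s, so T = P/ω = 150×745.7 / 16.70 = 6698 N·m.
For a solid shaft τ_max = 16T/(πd³), so d = (16T/(π τ_allow))^(1/3) = (16·6698/(π·3.80×10^7))^(1/3) = 0.09647 m.

96.5 mm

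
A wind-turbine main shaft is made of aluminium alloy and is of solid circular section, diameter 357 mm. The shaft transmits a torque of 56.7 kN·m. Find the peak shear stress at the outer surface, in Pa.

J = πd⁴/32 = π(0.357)⁴/32 = 1.595×10^-3 m⁴.
τ_max = T·r/J = 56700 × 0.178 / 1.595×10^-3 = 6.347×10^6 Pa.

6.35e6 Pa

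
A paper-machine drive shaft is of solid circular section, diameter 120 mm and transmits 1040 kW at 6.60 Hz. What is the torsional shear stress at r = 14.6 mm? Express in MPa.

ω = 2π·6.60 = 41.47 rad/s, so T = P/ω = 1040×10³ / 41.47 = 25080 N·m.
J = πd⁴/32 = π(0.120)⁴/32 = 2.036×10^-5 m⁴.
Shear stress varies linearly with radius: τ = T·r/J = 25080 × 0.0146 / 2.036×10^-5 = 1.799×10^7 Pa.

18.0 MPa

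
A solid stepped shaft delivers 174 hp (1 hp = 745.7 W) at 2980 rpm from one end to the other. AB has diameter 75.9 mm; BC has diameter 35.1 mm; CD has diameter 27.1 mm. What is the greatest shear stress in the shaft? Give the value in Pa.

ω = 2π·2980/60 = 312.1 rad/s, so T = P/ω = 174×745.7 / 312.1 = 415.8 N·m.
Under the same torque, τ_max = 16T/(πd³) is largest where d is smallest — segment CD (d = 27.1 mm).
τ_max = 16·415.8/(π·(0.0271)³) = 1.064×10^8 Pa.

1.06e8 Pa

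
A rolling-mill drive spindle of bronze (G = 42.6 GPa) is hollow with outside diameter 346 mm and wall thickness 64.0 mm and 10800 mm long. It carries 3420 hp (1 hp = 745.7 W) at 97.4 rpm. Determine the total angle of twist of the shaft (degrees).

ω = 2π·97.4/60 = 10.20 rad/s, so T = P/ω = 3420×745.7 / 10.20 = 250000 N·m.
J = π(d_o⁴ − d_i⁴)/32 = π(0.346⁴ − 0.218⁴)/32 = 1.185×10^-3 m⁴.
θ = T·L/(G·J) = 250000 × 10.8 / (42.6×10⁹ × 1.185×10^-3) = 0.05348 rad.

3.06°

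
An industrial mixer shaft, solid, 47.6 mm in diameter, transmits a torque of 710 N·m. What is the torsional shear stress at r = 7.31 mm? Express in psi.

1490 psi

J = πd⁴/32 = π(0.0476)⁴/32 = 5.040×10^-7 m⁴.
Shear stress varies linearly with radius: τ = T·r/J = 710.0 × 0.00731 / 5.040×10^-7 = 1.030×10^7 Pa.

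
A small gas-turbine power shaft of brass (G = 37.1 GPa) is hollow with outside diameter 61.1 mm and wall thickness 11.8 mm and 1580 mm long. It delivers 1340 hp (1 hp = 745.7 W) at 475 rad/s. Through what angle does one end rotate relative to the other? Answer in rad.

ω = 475 rad/s, so T = P/ω = 1340×745.7 / 475.0 = 2104 N·m.
J = π(d_o⁴ − d_i⁴)/32 = π(0.0611⁴ − 0.0375⁴)/32 = 1.174×10^-6 m⁴.
θ = T·L/(G·J) = 2104 × 1.58 / (37.1×10⁹ × 1.174×10^-6) = 0.07630 rad.

0.0763 rad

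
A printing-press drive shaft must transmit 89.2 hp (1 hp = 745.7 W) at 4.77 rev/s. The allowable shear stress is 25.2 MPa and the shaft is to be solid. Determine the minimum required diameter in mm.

ω = 2π·4.77 = 29.97 rad/s, so T = P/ω = 89.2×745.7 / 29.97 = 2219 N·m.
For a solid shaft τ_max = 16T/(πd³), so d = (16T/(π τ_allow))^(1/3) = (16·2219/(π·2.52×10^7))^(1/3) = 0.07655 m.

76.5 mm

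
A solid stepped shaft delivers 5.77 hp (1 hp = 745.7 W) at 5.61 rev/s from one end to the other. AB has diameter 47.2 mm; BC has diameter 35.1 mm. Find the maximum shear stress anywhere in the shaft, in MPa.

14.4 MPa

ω = 2π·5.61 = 35.25 rad/s, so T = P/ω = 5.77×745.7 / 35.25 = 122.1 N·m.
Under the same torque, τ_max = 16T/(πd³) is largest where d is smallest — segment BC (d = 35.1 mm).
τ_max = 16·122.1/(π·(0.0351)³) = 1.438×10^7 Pa.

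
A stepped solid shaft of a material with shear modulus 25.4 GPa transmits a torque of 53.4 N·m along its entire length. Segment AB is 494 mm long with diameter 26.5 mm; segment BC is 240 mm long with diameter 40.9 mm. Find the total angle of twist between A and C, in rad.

0.0233 rad

J_AB = π(0.0265)⁴/32 = 4.84×10^-8 m⁴; J_BC = π(0.0409)⁴/32 = 2.75×10^-7 m⁴.
θ = (T/G)·Σ L_i/J_i = (53.40/25.4×10⁹)·(0.494/4.84×10^-8 + 0.240/2.75×10^-7) = 0.02329 rad.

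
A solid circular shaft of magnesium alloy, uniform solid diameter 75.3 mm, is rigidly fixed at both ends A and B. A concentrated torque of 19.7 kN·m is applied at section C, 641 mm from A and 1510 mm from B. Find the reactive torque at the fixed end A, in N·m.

With uniform GJ and both ends fixed, compatibility θ_AC = θ_CB gives T_A·a = T_B·b, together with T_A + T_B = T₀.
T_A = T₀·b/(a+b) = 19700·1510/2151 = 13830 N·m; T_B = 5871 N·m.

13800 N·m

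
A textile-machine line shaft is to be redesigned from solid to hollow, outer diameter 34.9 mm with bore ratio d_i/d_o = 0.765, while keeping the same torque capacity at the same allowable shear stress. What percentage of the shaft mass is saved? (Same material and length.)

45.1 %

Equal τ_max and T ⇒ the solid shaft needs d_s³ = d_o³(1−k⁴), so d_s = 34.9·(1−0.765⁴)^(1/3) = 30.35 mm.
Area ratio A_h/A_s = d_o²(1−k²)/d_s² = (1−k²)/(1−k⁴)^(2/3) = 0.5485.
Mass saving = 1 − 0.5485 = 45.1 %.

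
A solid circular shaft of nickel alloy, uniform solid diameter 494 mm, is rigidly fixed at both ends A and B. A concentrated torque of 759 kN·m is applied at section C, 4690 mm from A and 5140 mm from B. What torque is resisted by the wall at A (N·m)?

397000 N·m

With uniform GJ and both ends fixed, compatibility θ_AC = θ_CB gives T_A·a = T_B·b, together with T_A + T_B = T₀.
T_A = T₀·b/(a+b) = 759000·5140/9830 = 396900 N·m; T_B = 362100 N·m.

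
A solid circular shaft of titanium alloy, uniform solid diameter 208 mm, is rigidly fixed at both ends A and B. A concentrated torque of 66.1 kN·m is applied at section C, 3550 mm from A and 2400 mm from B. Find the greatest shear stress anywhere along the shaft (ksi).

With uniform GJ and both ends fixed, compatibility θ_AC = θ_CB gives T_A·a = T_B·b, together with T_A + T_B = T₀.
T_A = T₀·b/(a+b) = 66100·2400/5950 = 26660 N·m; T_B = 39440 N·m.
τ in each portion: τ_AC = 1.51×10^7 Pa, τ_CB = 2.23×10^7 Pa; maximum is in CB.
τ_max = T_CB·r/J = 39440·0.104/1.84×10^-4 = 2.232×10^7 Pa.

3.24 ksi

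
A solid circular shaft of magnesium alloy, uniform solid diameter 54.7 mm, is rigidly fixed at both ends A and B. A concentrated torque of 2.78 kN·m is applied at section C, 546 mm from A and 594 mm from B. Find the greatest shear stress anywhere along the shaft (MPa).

45.1 MPa

With uniform GJ and both ends fixed, compatibility θ_AC = θ_CB gives T_A·a = T_B·b, together with T_A + T_B = T₀.
T_A = T₀·b/(a+b) = 2780·594/1140 = 1449 N·m; T_B = 1331 N·m.
τ in each portion: τ_AC = 4.51×10^7 Pa, τ_CB = 4.14×10^7 Pa; maximum is in AC.
τ_max = T_AC·r/J = 1449·0.0274/8.79×10^-7 = 4.507×10^7 Pa.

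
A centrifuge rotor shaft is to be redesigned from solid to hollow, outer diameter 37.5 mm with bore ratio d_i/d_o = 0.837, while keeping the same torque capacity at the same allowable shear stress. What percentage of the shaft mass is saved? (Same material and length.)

53.0 %

Equal τ_max and T ⇒ the solid shaft needs d_s³ = d_o³(1−k⁴), so d_s = 37.5·(1−0.837⁴)^(1/3) = 29.95 mm.
Area ratio A_h/A_s = d_o²(1−k²)/d_s² = (1−k²)/(1−k⁴)^(2/3) = 0.4696.
Mass saving = 1 − 0.4696 = 53.0 %.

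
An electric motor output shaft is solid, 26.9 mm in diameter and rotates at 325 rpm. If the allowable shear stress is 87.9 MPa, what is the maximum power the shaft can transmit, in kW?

J = πd⁴/32 = π(0.0269)⁴/32 = 5.141×10^-8 m⁴.
T_max = τ_allow·J/r = 8.79×10^7 × 5.141×10^-8 / 0.0135 = 336.0 N·m.
ω = 2π·325/60 = 34.03 rad/s, so P_max = T_max·ω = 1.143×10^4 W.

11.4 kW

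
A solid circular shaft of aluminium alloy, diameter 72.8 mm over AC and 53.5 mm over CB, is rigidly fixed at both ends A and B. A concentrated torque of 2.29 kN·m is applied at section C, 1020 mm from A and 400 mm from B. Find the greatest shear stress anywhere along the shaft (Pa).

Compatibility: T_A·a/J_AC = T_B·b/J_CB with T_A + T_B = T₀.
J_AC = 2.76×10^-6 m⁴, J_CB = 8.04×10^-7 m⁴, so T_A = T₀·(J_AC/a)/((J_AC/a)+(J_CB/b)) = 1313 N·m, T_B = 976.7 N·m.
τ in each portion: τ_AC = 1.73×10^7 Pa, τ_CB = 3.25×10^7 Pa; maximum is in CB.
τ_max = T_CB·r/J = 976.7·0.0267/8.04×10^-7 = 3.249×10^7 Pa.

3.25e7 Pa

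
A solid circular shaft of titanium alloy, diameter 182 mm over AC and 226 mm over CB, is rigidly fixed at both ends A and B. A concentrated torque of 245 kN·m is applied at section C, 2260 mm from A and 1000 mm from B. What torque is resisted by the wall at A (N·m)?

Compatibility: T_A·a/J_AC = T_B·b/J_CB with T_A + T_B = T₀.
J_AC = 1.08×10^-4 m⁴, J_CB = 2.56×10^-4 m⁴, so T_A = T₀·(J_AC/a)/((J_AC/a)+(J_CB/b)) = 38440 N·m, T_B = 206600 N·m.

38400 N·m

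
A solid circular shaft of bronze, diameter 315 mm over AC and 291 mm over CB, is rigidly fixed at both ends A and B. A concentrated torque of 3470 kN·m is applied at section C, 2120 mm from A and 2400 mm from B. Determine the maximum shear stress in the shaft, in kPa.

344000 kPa

Compatibility: T_A·a/J_AC = T_B·b/J_CB with T_A + T_B = T₀.
J_AC = 9.67×10^-4 m⁴, J_CB = 7.04×10^-4 m⁴, so T_A = T₀·(J_AC/a)/((J_AC/a)+(J_CB/b)) = 2.112e6 N·m, T_B = 1.358e6 N·m.
τ in each portion: τ_AC = 3.44×10^8 Pa, τ_CB = 2.81×10^8 Pa; maximum is in AC.
τ_max = T_AC·r/J = 2.112e6·0.158/9.67×10^-4 = 3.441×10^8 Pa.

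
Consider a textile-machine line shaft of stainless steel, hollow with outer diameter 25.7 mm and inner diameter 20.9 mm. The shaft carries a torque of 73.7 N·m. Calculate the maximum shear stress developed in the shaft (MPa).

J = π(d_o⁴ − d_i⁴)/32 = π(0.0257⁴ − 0.0209⁴)/32 = 2.410×10^-8 m⁴.
τ_max = T·r/J = 73.70 × 0.0129 / 2.410×10^-8 = 3.930×10^7 Pa.

39.3 MPa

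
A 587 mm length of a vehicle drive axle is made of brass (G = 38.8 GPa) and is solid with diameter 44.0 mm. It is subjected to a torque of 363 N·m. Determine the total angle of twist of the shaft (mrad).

J = πd⁴/32 = π(0.0440)⁴/32 = 3.680×10^-7 m⁴.
θ = T·L/(G·J) = 363.0 × 0.587 / (38.8×10⁹ × 3.680×10^-7) = 0.01492 rad.

14.9 mrad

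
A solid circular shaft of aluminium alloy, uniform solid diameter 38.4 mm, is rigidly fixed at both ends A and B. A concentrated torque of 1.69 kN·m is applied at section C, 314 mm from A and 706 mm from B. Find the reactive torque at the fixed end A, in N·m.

With uniform GJ and both ends fixed, compatibility θ_AC = θ_CB gives T_A·a = T_B·b, together with T_A + T_B = T₀.
T_A = T₀·b/(a+b) = 1690·706/1020 = 1170 N·m; T_B = 520.3 N·m.

1170 N·m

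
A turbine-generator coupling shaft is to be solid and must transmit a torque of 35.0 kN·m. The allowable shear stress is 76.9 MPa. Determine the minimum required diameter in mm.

For a solid shaft τ_max = 16T/(πd³), so d = (16T/(π τ_allow))^(1/3) = (16·35000/(π·7.69×10^7))^(1/3) = 0.1323 m.

132 mm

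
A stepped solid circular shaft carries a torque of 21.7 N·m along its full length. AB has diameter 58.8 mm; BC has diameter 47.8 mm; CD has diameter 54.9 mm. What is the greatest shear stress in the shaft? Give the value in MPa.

Under the same torque, τ_max = 16T/(πd³) is largest where d is smallest — segment BC (d = 47.8 mm).
τ_max = 16·21.70/(π·(0.0478)³) = 1.012×10^6 Pa.

1.01 MPa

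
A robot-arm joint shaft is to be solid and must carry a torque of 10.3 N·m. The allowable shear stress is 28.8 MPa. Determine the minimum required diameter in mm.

For a solid shaft τ_max = 16T/(πd³), so d = (16T/(π τ_allow))^(1/3) = (16·10.30/(π·2.88×10^7))^(1/3) = 0.01221 m.

12.2 mm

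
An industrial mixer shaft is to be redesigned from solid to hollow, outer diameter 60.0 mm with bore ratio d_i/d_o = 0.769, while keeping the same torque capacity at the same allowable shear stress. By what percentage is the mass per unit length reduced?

Equal τ_max and T ⇒ the solid shaft needs d_s³ = d_o³(1−k⁴), so d_s = 60.0·(1−0.769⁴)^(1/3) = 51.98 mm.
Area ratio A_h/A_s = d_o²(1−k²)/d_s² = (1−k²)/(1−k⁴)^(2/3) = 0.5444.
Mass saving = 1 − 0.5444 = 45.6 %.

45.6 %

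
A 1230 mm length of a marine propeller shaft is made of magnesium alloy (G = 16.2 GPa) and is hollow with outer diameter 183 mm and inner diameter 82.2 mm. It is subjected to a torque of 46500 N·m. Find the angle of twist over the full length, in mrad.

J = π(d_o⁴ − d_i⁴)/32 = π(0.183⁴ − 0.0822⁴)/32 = 1.056×10^-4 m⁴.
θ = T·L/(G·J) = 46500 × 1.23 / (16.2×10⁹ × 1.056×10^-4) = 0.03343 rad.

33.4 mrad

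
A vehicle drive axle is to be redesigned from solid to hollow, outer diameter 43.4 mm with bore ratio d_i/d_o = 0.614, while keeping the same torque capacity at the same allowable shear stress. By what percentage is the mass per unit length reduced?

31.0 %

Equal τ_max and T ⇒ the solid shaft needs d_s³ = d_o³(1−k⁴), so d_s = 43.4·(1−0.614⁴)^(1/3) = 41.24 mm.
Area ratio A_h/A_s = d_o²(1−k²)/d_s² = (1−k²)/(1−k⁴)^(2/3) = 0.6900.
Mass saving = 1 − 0.6900 = 31.0 %.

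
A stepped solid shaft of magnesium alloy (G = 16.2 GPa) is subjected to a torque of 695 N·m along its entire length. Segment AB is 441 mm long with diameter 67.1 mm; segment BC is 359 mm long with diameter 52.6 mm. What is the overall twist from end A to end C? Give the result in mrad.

30.0 mrad

J_AB = π(0.0671)⁴/32 = 1.99×10^-6 m⁴; J_BC = π(0.0526)⁴/32 = 7.52×10^-7 m⁴.
θ = (T/G)·Σ L_i/J_i = (695.0/16.2×10⁹)·(0.441/1.99×10^-6 + 0.359/7.52×10^-7) = 0.03000 rad.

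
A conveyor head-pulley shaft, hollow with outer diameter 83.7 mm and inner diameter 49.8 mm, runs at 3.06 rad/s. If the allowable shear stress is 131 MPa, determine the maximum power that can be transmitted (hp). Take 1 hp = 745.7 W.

J = π(d_o⁴ − d_i⁴)/32 = π(0.0837⁴ − 0.0498⁴)/32 = 4.215×10^-6 m⁴.
T_max = τ_allow·J/r = 1.31×10^8 × 4.215×10^-6 / 0.0418 = 13190 N·m.
ω = 3.06 rad/s, so P_max = T_max·ω = 4.037×10^4 W.

54.1 hp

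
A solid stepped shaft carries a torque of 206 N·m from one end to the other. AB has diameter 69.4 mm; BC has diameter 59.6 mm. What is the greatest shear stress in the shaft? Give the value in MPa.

Under the same torque, τ_max = 16T/(πd³) is largest where d is smallest — segment BC (d = 59.6 mm).
τ_max = 16·206.0/(π·(0.0596)³) = 4.956×10^6 Pa.

4.96 MPa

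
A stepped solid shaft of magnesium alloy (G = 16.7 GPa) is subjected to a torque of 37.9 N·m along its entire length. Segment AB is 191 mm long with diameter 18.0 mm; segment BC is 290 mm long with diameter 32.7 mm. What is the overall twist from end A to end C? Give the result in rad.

0.0479 rad

J_AB = π(0.0180)⁴/32 = 1.03×10^-8 m⁴; J_BC = π(0.0327)⁴/32 = 1.12×10^-7 m⁴.
θ = (T/G)·Σ L_i/J_i = (37.90/16.7×10⁹)·(0.191/1.03×10^-8 + 0.290/1.12×10^-7) = 0.04792 rad.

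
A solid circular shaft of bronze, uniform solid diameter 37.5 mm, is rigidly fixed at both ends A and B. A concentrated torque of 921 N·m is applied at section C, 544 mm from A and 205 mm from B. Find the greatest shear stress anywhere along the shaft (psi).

9370 psi

With uniform GJ and both ends fixed, compatibility θ_AC = θ_CB gives T_A·a = T_B·b, together with T_A + T_B = T₀.
T_A = T₀·b/(a+b) = 921.0·205/749.0 = 252.1 N·m; T_B = 668.9 N·m.
τ in each portion: τ_AC = 2.43×10^7 Pa, τ_CB = 6.46×10^7 Pa; maximum is in CB.
τ_max = T_CB·r/J = 668.9·0.0187/1.94×10^-7 = 6.460×10^7 Pa.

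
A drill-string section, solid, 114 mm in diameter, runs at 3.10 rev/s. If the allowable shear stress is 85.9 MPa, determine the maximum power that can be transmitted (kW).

J = πd⁴/32 = π(0.114)⁴/32 = 1.658×10^-5 m⁴.
T_max = τ_allow·J/r = 8.59×10^7 × 1.658×10^-5 / 0.0570 = 24990 N·m.
ω = 2π·3.10 = 19.48 rad/s, so P_max = T_max·ω = 4.867×10^5 W.

487 kW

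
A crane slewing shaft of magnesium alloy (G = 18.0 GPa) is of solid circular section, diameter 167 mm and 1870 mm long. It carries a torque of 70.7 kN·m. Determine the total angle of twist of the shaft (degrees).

J = πd⁴/32 = π(0.167)⁴/32 = 7.636×10^-5 m⁴.
θ = T·L/(G·J) = 70700 × 1.87 / (18.0×10⁹ × 7.636×10^-5) = 0.09619 rad.

5.51°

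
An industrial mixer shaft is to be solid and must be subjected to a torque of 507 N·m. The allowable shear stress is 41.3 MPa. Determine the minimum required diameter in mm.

39.7 mm

For a solid shaft τ_max = 16T/(πd³), so d = (16T/(π τ_allow))^(1/3) = (16·507.0/(π·4.13×10^7))^(1/3) = 0.03969 m.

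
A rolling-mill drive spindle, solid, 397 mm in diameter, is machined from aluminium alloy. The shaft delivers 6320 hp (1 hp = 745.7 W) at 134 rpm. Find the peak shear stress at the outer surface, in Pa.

ω = 2π·134/60 = 14.03 rad/s, so T = P/ω = 6320×745.7 / 14.03 = 335900 N·m.
J = πd⁴/32 = π(0.397)⁴/32 = 2.439×10^-3 m⁴.
τ_max = T·r/J = 335900 × 0.199 / 2.439×10^-3 = 2.734×10^7 Pa.

2.73e7 Pa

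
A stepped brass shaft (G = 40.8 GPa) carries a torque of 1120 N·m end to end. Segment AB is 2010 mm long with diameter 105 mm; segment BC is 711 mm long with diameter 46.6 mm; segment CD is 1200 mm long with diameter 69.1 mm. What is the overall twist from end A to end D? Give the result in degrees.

J_AB = π(0.105)⁴/32 = 1.19×10^-5 m⁴; J_BC = π(0.0466)⁴/32 = 4.63×10^-7 m⁴; J_CD = π(0.0691)⁴/32 = 2.24×10^-6 m⁴.
θ = (T/G)·Σ L_i/J_i = (1120/40.8×10⁹)·(2.01/1.19×10^-5 + 0.711/4.63×10^-7 + 1.20/2.24×10^-6) = 0.06150 rad.

3.52°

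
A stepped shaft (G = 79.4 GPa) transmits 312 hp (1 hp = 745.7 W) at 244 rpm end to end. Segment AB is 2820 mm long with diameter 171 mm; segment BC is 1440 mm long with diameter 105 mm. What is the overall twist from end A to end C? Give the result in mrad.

ω = 2π·244/60 = 25.55 rad/s, so T = P/ω = 312×745.7 / 25.55 = 9105 N·m.
J_AB = π(0.171)⁴/32 = 8.39×10^-5 m⁴; J_BC = π(0.105)⁴/32 = 1.19×10^-5 m⁴.
θ = (T/G)·Σ L_i/J_i = (9105/79.4×10⁹)·(2.82/8.39×10^-5 + 1.44/1.19×10^-5) = 0.01769 rad.

17.7 mrad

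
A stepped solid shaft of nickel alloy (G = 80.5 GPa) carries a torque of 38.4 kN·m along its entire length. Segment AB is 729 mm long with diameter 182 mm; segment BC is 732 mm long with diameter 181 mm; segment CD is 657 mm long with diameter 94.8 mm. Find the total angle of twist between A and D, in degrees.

J_AB = π(0.182)⁴/32 = 1.08×10^-4 m⁴; J_BC = π(0.181)⁴/32 = 1.05×10^-4 m⁴; J_CD = π(0.0948)⁴/32 = 7.93×10^-6 m⁴.
θ = (T/G)·Σ L_i/J_i = (38400/80.5×10⁹)·(0.729/1.08×10^-4 + 0.732/1.05×10^-4 + 0.657/7.93×10^-6) = 0.04607 rad.

2.64°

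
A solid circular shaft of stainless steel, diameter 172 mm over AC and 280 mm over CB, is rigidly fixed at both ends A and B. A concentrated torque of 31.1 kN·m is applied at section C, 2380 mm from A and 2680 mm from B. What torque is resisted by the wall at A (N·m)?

Compatibility: T_A·a/J_AC = T_B·b/J_CB with T_A + T_B = T₀.
J_AC = 8.59×10^-5 m⁴, J_CB = 6.03×10^-4 m⁴, so T_A = T₀·(J_AC/a)/((J_AC/a)+(J_CB/b)) = 4297 N·m, T_B = 26800 N·m.

4300 N·m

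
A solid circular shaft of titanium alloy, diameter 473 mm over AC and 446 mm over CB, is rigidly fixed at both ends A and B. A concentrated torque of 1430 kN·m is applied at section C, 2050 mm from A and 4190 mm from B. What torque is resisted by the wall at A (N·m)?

1.03e6 N·m

Compatibility: T_A·a/J_AC = T_B·b/J_CB with T_A + T_B = T₀.
J_AC = 4.91×10^-3 m⁴, J_CB = 3.88×10^-3 m⁴, so T_A = T₀·(J_AC/a)/((J_AC/a)+(J_CB/b)) = 1.031e6 N·m, T_B = 398800 N·m.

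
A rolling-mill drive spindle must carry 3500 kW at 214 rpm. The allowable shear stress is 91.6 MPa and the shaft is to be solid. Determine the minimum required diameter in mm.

ω = 2π·214/60 = 22.41 rad/s, so T = P/ω = 3500×10³ / 22.41 = 156200 N·m.
For a solid shaft τ_max = 16T/(πd³), so d = (16T/(π τ_allow))^(1/3) = (16·156200/(π·9.16×10^7))^(1/3) = 0.2055 m.

206 mm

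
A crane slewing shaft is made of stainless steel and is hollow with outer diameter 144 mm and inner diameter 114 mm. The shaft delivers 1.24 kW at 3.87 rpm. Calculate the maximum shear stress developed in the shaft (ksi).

1.25 ksi

ω = 2π·3.87/60 = 0.4053 rad/s, so T = P/ω = 1.24×10³ / 0.4053 = 3060 N·m.
J = π(d_o⁴ − d_i⁴)/32 = π(0.144⁴ − 0.114⁴)/32 = 2.563×10^-5 m⁴.
τ_max = T·r/J = 3060 × 0.0720 / 2.563×10^-5 = 8.595×10^6 Pa.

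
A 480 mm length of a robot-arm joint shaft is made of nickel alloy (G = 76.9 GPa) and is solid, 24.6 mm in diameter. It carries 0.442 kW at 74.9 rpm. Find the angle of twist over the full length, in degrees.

ω = 2π·74.9/60 = 7.844 rad/s, so T = P/ω = 0.442×10³ / 7.844 = 56.35 N·m.
J = πd⁴/32 = π(0.0246)⁴/32 = 3.595×10^-8 m⁴.
θ = T·L/(G·J) = 56.35 × 0.480 / (76.9×10⁹ × 3.595×10^-8) = 9.783×10^-3 rad.

0.561°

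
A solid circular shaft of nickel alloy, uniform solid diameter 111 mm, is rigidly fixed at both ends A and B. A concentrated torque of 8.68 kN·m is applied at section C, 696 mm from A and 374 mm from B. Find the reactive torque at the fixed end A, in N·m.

With uniform GJ and both ends fixed, compatibility θ_AC = θ_CB gives T_A·a = T_B·b, together with T_A + T_B = T₀.
T_A = T₀·b/(a+b) = 8680·374/1070 = 3034 N·m; T_B = 5646 N·m.

3030 N·m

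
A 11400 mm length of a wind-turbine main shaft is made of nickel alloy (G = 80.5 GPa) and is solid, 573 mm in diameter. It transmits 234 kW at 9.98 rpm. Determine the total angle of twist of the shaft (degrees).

ω = 2π·9.98/60 = 1.045 rad/s, so T = P/ω = 234×10³ / 1.045 = 223900 N·m.
J = πd⁴/32 = π(0.573)⁴/32 = 0.01058 m⁴.
θ = T·L/(G·J) = 223900 × 11.4 / (80.5×10⁹ × 0.01058) = 2.996×10^-3 rad.

0.172°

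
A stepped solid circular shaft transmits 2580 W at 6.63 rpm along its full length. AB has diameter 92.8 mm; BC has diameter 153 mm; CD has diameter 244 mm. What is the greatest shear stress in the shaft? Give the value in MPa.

ω = 2π·6.63/60 = 0.6943 rad/s, so T = P/ω = 2580 / 0.6943 = 3716 N·m.
Under the same torque, τ_max = 16T/(πd³) is largest where d is smallest — segment AB (d = 92.8 mm).
τ_max = 16·3716/(π·(0.0928)³) = 2.368×10^7 Pa.

23.7 MPa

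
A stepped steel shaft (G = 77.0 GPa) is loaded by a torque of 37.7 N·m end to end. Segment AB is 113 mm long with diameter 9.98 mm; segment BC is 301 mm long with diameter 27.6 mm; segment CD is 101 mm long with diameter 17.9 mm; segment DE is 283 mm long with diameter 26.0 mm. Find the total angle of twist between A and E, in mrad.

J_AB = π(0.00998)⁴/32 = 9.74×10^-10 m⁴; J_BC = π(0.0276)⁴/32 = 5.70×10^-8 m⁴; J_CD = π(0.0179)⁴/32 = 1.01×10^-8 m⁴; J_DE = π(0.0260)⁴/32 = 4.49×10^-8 m⁴.
θ = (T/G)·Σ L_i/J_i = (37.70/77.0×10⁹)·(0.113/9.74×10^-10 + 0.301/5.70×10^-8 + 0.101/1.01×10^-8 + 0.283/4.49×10^-8) = 0.06739 rad.

67.4 mrad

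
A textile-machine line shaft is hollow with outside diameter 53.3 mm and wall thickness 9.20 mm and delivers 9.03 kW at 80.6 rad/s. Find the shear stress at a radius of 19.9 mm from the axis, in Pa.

ω = 80.6 rad/s, so T = P/ω = 9.03×10³ / 80.60 = 112.0 N·m.
J = π(d_o⁴ − d_i⁴)/32 = π(0.0533⁴ − 0.0349⁴)/32 = 6.467×10^-7 m⁴.
Shear stress varies linearly with radius: τ = T·r/J = 112.0 × 0.0199 / 6.467×10^-7 = 3.448×10^6 Pa.

3.45e6 Pa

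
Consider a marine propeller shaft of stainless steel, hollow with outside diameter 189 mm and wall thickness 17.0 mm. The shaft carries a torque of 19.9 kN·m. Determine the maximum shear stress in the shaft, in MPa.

J = π(d_o⁴ − d_i⁴)/32 = π(0.189⁴ − 0.155⁴)/32 = 6.860×10^-5 m⁴.
τ_max = T·r/J = 19900 × 0.0945 / 6.860×10^-5 = 2.741×10^7 Pa.

27.4 MPa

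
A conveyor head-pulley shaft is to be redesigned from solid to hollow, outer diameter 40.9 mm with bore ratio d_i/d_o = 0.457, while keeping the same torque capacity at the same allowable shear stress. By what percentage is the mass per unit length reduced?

18.5 %

Equal τ_max and T ⇒ the solid shaft needs d_s³ = d_o³(1−k⁴), so d_s = 40.9·(1−0.457⁴)^(1/3) = 40.30 mm.
Area ratio A_h/A_s = d_o²(1−k²)/d_s² = (1−k²)/(1−k⁴)^(2/3) = 0.8150.
Mass saving = 1 − 0.8150 = 18.5 %.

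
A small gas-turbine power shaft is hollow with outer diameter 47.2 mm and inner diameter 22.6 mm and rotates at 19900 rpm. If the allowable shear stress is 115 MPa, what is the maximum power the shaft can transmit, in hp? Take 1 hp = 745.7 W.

J = π(d_o⁴ − d_i⁴)/32 = π(0.0472⁴ − 0.0226⁴)/32 = 4.617×10^-7 m⁴.
T_max = τ_allow·J/r = 1.15×10^8 × 4.617×10^-7 / 0.0236 = 2250 N·m.
ω = 2π·19900/60 = 2084 rad/s, so P_max = T_max·ω = 4.688×10^6 W.

6290 hp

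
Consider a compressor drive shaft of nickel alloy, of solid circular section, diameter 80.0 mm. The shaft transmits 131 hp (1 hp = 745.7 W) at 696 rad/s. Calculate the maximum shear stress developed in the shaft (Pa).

ω = 696 rad/s, so T = P/ω = 131×745.7 / 696.0 = 140.4 N·m.
J = πd⁴/32 = π(0.0800)⁴/32 = 4.021×10^-6 m⁴.
τ_max = T·r/J = 140.4 × 0.0400 / 4.021×10^-6 = 1.396×10^6 Pa.

1.40e6 Pa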